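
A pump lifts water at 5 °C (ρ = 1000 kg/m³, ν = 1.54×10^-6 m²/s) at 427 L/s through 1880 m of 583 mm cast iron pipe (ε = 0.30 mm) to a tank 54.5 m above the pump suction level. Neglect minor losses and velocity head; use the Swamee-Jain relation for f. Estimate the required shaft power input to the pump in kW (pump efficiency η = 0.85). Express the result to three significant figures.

V = 4Q/(πD²) = 1.600 m/s; Re = 6.06×10^5; ε/D = 5.15×10^-4; f = 0.01771
h_f = f(L/D)V²/2g = 7.448 m
Total head H = z + h_f = 54.5 + 7.448 = 61.95 m
P_hyd = ρgQH = 1000·9.81·0.427·61.95 = 259.5 kW
P_shaft = P_hyd/η = 259.5/0.85 = 305.3 kW

P_shaft ≈ 305 kW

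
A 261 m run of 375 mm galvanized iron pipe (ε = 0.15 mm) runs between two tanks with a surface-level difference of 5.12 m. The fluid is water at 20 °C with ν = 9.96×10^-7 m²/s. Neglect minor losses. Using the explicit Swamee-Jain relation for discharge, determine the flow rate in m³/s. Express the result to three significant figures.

Swamee-Jain (Type II): Q = -0.965·√(gD⁵h_f/L)·ln[ε/(3.7D) + √(3.17ν²L/(gD³h_f))]
√(gD⁵h_f/L) = √(9.81·0.375⁵·5.12/261) = 0.03778
ε/(3.7D) = 1.08×10^-4; √(3.17ν²L/(gD³h_f)) = 1.76×10^-5
Q = -0.965·0.03778·ln(1.257×10^-4) = 0.3274 m³/s
Check: V = 2.96 m/s, Re = 1.12×10^6, f = 0.01652, h_f = 5.15 m ≈ 5.12 m ✓

Q ≈ 0.327 m³/s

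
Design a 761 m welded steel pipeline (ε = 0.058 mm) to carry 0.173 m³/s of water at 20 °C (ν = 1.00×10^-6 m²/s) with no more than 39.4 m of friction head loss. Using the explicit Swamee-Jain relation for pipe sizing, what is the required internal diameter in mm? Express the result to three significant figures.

D ≈ 239 mm

Swamee-Jain (Type III): D = 0.66·[ε^1.25·(LQ²/(gh_f))^4.75 + ν·Q^9.4·(L/(gh_f))^5.2]^0.04
LQ²/(gh_f) = 0.05893; L/(gh_f) = 1.969
Term 1 = ε^1.25·(…)^4.75 = 7.30×10^-12; Term 2 = ν·Q^9.4·(…)^5.2 = 2.33×10^-12
D = 0.66·(7.30×10^-12 + 2.33×10^-12)^0.04 = 0.2393 m = 239 mm
Check: V = 3.85 m/s, Re = 9.21×10^5, f = 0.01528, h_f = 36.7 m ≈ 39.4 m ✓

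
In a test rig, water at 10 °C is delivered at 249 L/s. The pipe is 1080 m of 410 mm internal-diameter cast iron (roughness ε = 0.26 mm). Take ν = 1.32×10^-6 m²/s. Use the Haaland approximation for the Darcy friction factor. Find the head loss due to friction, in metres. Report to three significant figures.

h_f ≈ 8.73 m

V = 4Q/(πD²) = 4·0.249/(π·0.410²) = 1.886 m/s
Re = VD/ν = 1.886·0.410/1.32×10^-6 = 5.86×10^5 → turbulent
ε/D = 0.26/410 = 6.34×10^-4
Haaland: f = 0.01828
h_f = f(L/D)V²/(2g) = 0.01828·(1080/0.410)·1.886²/(2·9.81) = 8.730 m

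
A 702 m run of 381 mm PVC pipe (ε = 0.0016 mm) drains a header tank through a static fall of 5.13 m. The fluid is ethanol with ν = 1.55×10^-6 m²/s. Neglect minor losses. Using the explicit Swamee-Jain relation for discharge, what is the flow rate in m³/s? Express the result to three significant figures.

Swamee-Jain (Type II): Q = -0.965·√(gD⁵h_f/L)·ln[ε/(3.7D) + √(3.17ν²L/(gD³h_f))]
√(gD⁵h_f/L) = √(9.81·0.381⁵·5.13/702) = 0.02399
ε/(3.7D) = 1.13×10^-6; √(3.17ν²L/(gD³h_f)) = 4.38×10^-5
Q = -0.965·0.02399·ln(4.496×10^-5) = 0.2317 m³/s
Check: V = 2.03 m/s, Re = 5.00×10^5, f = 0.01316, h_f = 5.11 m ≈ 5.13 m ✓

Q ≈ 0.232 m³/s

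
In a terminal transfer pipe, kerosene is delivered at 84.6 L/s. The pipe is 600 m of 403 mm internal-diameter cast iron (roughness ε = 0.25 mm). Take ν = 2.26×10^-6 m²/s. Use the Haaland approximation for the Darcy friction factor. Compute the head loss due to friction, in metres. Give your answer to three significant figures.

h_f ≈ 0.674 m

V = 4Q/(πD²) = 4·0.0846/(π·0.403²) = 0.6632 m/s
Re = VD/ν = 0.6632·0.403/2.26×10^-6 = 1.18×10^5 → turbulent
ε/D = 0.25/403 = 6.20×10^-4
Haaland: f = 0.02018
h_f = f(L/D)V²/(2g) = 0.02018·(600/0.403)·0.6632²/(2·9.81) = 0.6736 m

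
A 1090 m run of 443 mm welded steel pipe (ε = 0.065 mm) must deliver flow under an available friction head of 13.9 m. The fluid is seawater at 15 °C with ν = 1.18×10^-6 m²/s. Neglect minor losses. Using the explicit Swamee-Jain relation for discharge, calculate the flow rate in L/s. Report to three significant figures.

Q ≈ 434 L/s

Swamee-Jain (Type II): Q = -0.965·√(gD⁵h_f/L)·ln[ε/(3.7D) + √(3.17ν²L/(gD³h_f))]
√(gD⁵h_f/L) = √(9.81·0.443⁵·13.9/1090) = 0.04620
ε/(3.7D) = 3.97×10^-5; √(3.17ν²L/(gD³h_f)) = 2.01×10^-5
Q = -0.965·0.04620·ln(5.980×10^-5) = 0.4335 m³/s
Check: V = 2.81 m/s, Re = 1.06×10^6, f = 0.01409, h_f = 14.0 m ≈ 13.9 m ✓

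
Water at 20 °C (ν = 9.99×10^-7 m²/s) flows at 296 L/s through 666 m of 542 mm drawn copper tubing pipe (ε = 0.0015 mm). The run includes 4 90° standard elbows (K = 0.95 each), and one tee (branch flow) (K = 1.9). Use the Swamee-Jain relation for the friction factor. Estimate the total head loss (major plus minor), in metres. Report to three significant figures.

V = 4Q/(πD²) = 1.283 m/s; V²/2g = 0.08389 m
Re = 6.96×10^5, ε/D = 2.77×10^-6 → f = 0.01240 (Swamee-Jain)
Major: h_f = f(L/D)·V²/2g = 0.01240·1229·0.08389 = 1.279 m
Minor: ΣK = 5.70; h_m = ΣK·V²/2g = 0.4782 m
Total H_L = 1.279 + 0.4782 = 1.757 m

H_L ≈ 1.76 m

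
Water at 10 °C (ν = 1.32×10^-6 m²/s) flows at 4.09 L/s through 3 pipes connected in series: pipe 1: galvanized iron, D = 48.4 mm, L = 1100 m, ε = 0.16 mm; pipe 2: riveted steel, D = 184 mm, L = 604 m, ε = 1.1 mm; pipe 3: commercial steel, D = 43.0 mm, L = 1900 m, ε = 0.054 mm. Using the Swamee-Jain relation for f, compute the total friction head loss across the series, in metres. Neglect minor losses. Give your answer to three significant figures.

Pipe 1: V = 2.223 m/s, Re = 8.15×10^4, ε/D = 0.00331, f = 0.02865, h_1 = f(L/D)V²/2g = 164.0 m
Pipe 2: V = 0.1538 m/s, Re = 2.14×10^4, ε/D = 0.00598, f = 0.03613, h_2 = f(L/D)V²/2g = 0.1430 m
Pipe 3: V = 2.816 m/s, Re = 9.17×10^4, ε/D = 0.00126, f = 0.02336, h_3 = f(L/D)V²/2g = 417.4 m
Series → Q common, losses add: H = Σh = 581.5 m

H ≈ 581 m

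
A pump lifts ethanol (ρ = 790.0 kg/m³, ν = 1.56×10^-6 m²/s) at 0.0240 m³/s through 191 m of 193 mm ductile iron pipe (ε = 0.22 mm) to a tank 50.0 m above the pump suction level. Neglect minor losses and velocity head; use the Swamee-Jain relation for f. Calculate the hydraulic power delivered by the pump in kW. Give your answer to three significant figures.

V = 4Q/(πD²) = 0.8204 m/s; Re = 1.01×10^5; ε/D = 0.00114; f = 0.02279
h_f = f(L/D)V²/2g = 0.7735 m
Total head H = z + h_f = 50.0 + 0.7735 = 50.77 m
P_hyd = ρgQH = 790.0·9.81·0.0240·50.77 = 9.444 kW

P_hyd ≈ 9.44 kW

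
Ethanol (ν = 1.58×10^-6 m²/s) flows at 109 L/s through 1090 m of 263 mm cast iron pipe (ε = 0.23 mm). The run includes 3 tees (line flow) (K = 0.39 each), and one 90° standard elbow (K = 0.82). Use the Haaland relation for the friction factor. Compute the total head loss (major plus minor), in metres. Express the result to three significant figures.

H_L ≈ 17.3 m

V = 4Q/(πD²) = 2.006 m/s; V²/2g = 0.2052 m
Re = 3.34×10^5, ε/D = 8.75×10^-4 → f = 0.01989 (Haaland)
Major: h_f = f(L/D)·V²/2g = 0.01989·4144·0.2052 = 16.91 m
Minor: ΣK = 1.99; h_m = ΣK·V²/2g = 0.4083 m
Total H_L = 16.91 + 0.4083 = 17.32 m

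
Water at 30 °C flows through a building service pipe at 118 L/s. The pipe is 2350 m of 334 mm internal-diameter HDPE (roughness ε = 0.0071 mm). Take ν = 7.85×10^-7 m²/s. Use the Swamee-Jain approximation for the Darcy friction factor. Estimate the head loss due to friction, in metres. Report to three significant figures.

V = 4Q/(πD²) = 4·0.118/(π·0.334²) = 1.347 m/s
Re = VD/ν = 1.347·0.334/7.85×10^-7 = 5.73×10^5 → turbulent
ε/D = 0.0071/334 = 2.13×10^-5
Swamee-Jain: f = 0.01314
h_f = f(L/D)V²/(2g) = 0.01314·(2350/0.334)·1.347²/(2·9.81) = 8.547 m

h_f ≈ 8.55 m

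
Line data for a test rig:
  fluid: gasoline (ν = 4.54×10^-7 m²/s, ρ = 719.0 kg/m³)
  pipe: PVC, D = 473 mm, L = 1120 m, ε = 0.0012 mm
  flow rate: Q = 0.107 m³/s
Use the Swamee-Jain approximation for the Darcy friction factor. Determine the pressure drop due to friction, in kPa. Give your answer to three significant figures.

V = 4Q/(πD²) = 4·0.107/(π·0.473²) = 0.6089 m/s
Re = VD/ν = 0.6089·0.473/4.54×10^-7 = 6.34×10^5 → turbulent
ε/D = 0.0012/473 = 2.54×10^-6
Swamee-Jain: f = 0.01260
h_f = f(L/D)V²/(2g) = 0.01260·(1120/0.473)·0.6089²/(2·9.81) = 0.5638 m
Δp = ρg·h_f = 719.0·9.81·0.5638 = 3.977 kPa

Δp ≈ 3.98 kPa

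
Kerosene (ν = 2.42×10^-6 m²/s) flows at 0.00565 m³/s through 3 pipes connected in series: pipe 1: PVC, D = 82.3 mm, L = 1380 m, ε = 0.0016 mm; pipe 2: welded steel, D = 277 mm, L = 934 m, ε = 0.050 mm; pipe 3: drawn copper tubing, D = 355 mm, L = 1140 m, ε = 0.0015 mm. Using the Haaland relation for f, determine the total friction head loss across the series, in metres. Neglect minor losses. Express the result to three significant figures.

Pipe 1: V = 1.062 m/s, Re = 3.61×10^4, ε/D = 1.94×10^-5, f = 0.02235, h_1 = f(L/D)V²/2g = 21.55 m
Pipe 2: V = 0.09376 m/s, Re = 1.07×10^4, ε/D = 1.81×10^-4, f = 0.03050, h_2 = f(L/D)V²/2g = 0.04608 m
Pipe 3: V = 0.05708 m/s, Re = 8370, ε/D = 4.23×10^-6, f = 0.03245, h_3 = f(L/D)V²/2g = 0.01731 m
Series → Q common, losses add: H = Σh = 21.61 m

H ≈ 21.6 m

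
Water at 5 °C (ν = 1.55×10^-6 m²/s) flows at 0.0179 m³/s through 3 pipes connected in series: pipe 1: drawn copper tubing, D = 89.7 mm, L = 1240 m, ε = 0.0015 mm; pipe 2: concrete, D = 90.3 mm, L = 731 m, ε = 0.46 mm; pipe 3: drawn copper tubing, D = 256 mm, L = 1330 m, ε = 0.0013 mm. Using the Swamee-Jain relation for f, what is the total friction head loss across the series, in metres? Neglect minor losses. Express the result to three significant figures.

H ≈ 194 m

Pipe 1: V = 2.833 m/s, Re = 1.64×10^5, ε/D = 1.67×10^-5, f = 0.01629, h_1 = f(L/D)V²/2g = 92.08 m
Pipe 2: V = 2.795 m/s, Re = 1.63×10^5, ε/D = 0.00509, f = 0.03131, h_2 = f(L/D)V²/2g = 100.9 m
Pipe 3: V = 0.3478 m/s, Re = 5.74×10^4, ε/D = 5.08×10^-6, f = 0.02015, h_3 = f(L/D)V²/2g = 0.6453 m
Series → Q common, losses add: H = Σh = 193.6 m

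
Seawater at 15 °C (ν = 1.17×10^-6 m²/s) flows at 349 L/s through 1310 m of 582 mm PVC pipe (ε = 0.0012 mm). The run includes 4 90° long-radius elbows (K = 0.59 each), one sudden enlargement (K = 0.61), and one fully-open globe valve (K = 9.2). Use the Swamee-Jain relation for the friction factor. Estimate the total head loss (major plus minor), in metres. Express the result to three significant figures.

V = 4Q/(πD²) = 1.312 m/s; V²/2g = 0.08772 m
Re = 6.53×10^5, ε/D = 2.06×10^-6 → f = 0.01253 (Swamee-Jain)
Major: h_f = f(L/D)·V²/2g = 0.01253·2251·0.08772 = 2.474 m
Minor: ΣK = 12.2; h_m = ΣK·V²/2g = 1.068 m
Total H_L = 2.474 + 1.068 = 3.541 m

H_L ≈ 3.54 m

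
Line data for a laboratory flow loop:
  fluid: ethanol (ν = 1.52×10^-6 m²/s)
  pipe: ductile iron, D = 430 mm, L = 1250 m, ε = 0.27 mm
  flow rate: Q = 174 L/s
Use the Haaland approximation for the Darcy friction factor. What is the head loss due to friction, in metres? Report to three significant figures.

V = 4Q/(πD²) = 4·0.174/(π·0.430²) = 1.198 m/s
Re = VD/ν = 1.198·0.430/1.52×10^-6 = 3.39×10^5 → turbulent
ε/D = 0.27/430 = 6.28×10^-4
Haaland: f = 0.01866
h_f = f(L/D)V²/(2g) = 0.01866·(1250/0.430)·1.198²/(2·9.81) = 3.969 m

h_f ≈ 3.97 m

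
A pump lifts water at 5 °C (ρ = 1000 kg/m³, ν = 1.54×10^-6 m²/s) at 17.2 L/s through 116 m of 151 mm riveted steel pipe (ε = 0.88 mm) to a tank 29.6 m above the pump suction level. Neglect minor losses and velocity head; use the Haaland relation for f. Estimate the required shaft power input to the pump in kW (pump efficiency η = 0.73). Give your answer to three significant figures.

P_shaft ≈ 7.11 kW

V = 4Q/(πD²) = 0.9605 m/s; Re = 9.42×10^4; ε/D = 0.00583; f = 0.03271
h_f = f(L/D)V²/2g = 1.182 m
Total head H = z + h_f = 29.6 + 1.182 = 30.78 m
P_hyd = ρgQH = 1000·9.81·0.0172·30.78 = 5.194 kW
P_shaft = P_hyd/η = 5.194/0.73 = 7.115 kW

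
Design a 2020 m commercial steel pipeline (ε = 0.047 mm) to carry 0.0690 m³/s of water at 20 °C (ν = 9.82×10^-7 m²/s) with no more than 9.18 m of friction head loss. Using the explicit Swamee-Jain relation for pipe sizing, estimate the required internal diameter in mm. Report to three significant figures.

Swamee-Jain (Type III): D = 0.66·[ε^1.25·(LQ²/(gh_f))^4.75 + ν·Q^9.4·(L/(gh_f))^5.2]^0.04
LQ²/(gh_f) = 0.1068; L/(gh_f) = 22.43
Term 1 = ε^1.25·(…)^4.75 = 9.46×10^-11; Term 2 = ν·Q^9.4·(…)^5.2 = 1.26×10^-10
D = 0.66·(9.46×10^-11 + 1.26×10^-10)^0.04 = 0.2712 m = 271 mm
Check: V = 1.19 m/s, Re = 3.30×10^5, f = 0.01592, h_f = 8.62 m ≈ 9.18 m ✓

D ≈ 271 mm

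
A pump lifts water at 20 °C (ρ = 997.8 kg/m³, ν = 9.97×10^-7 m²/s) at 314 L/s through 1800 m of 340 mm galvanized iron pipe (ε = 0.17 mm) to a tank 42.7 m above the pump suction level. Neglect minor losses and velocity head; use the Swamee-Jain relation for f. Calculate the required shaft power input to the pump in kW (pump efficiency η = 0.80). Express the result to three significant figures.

P_shaft ≈ 378 kW

V = 4Q/(πD²) = 3.458 m/s; Re = 1.18×10^6; ε/D = 5.00×10^-4; f = 0.01722
h_f = f(L/D)V²/2g = 55.58 m
Total head H = z + h_f = 42.7 + 55.58 = 98.28 m
P_hyd = ρgQH = 997.8·9.81·0.314·98.28 = 302.1 kW
P_shaft = P_hyd/η = 302.1/0.80 = 377.6 kW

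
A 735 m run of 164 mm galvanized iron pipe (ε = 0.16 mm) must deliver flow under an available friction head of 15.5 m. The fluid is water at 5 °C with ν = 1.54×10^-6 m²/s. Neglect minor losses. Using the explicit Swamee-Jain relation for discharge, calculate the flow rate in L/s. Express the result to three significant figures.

Swamee-Jain (Type II): Q = -0.965·√(gD⁵h_f/L)·ln[ε/(3.7D) + √(3.17ν²L/(gD³h_f))]
√(gD⁵h_f/L) = √(9.81·0.164⁵·15.5/735) = 0.004954
ε/(3.7D) = 2.64×10^-4; √(3.17ν²L/(gD³h_f)) = 9.08×10^-5
Q = -0.965·0.004954·ln(3.544×10^-4) = 0.03798 m³/s
Check: V = 1.80 m/s, Re = 1.91×10^5, f = 0.02115, h_f = 15.6 m ≈ 15.5 m ✓

Q ≈ 38.0 L/s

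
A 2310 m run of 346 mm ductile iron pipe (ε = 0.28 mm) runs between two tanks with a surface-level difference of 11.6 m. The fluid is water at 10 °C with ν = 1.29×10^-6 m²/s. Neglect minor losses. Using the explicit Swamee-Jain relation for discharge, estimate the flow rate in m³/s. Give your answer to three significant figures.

Q ≈ 0.124 m³/s

Swamee-Jain (Type II): Q = -0.965·√(gD⁵h_f/L)·ln[ε/(3.7D) + √(3.17ν²L/(gD³h_f))]
√(gD⁵h_f/L) = √(9.81·0.346⁵·11.6/2310) = 0.01563
ε/(3.7D) = 2.19×10^-4; √(3.17ν²L/(gD³h_f)) = 5.08×10^-5
Q = -0.965·0.01563·ln(2.696×10^-4) = 0.1240 m³/s
Check: V = 1.32 m/s, Re = 3.54×10^5, f = 0.01975, h_f = 11.7 m ≈ 11.6 m ✓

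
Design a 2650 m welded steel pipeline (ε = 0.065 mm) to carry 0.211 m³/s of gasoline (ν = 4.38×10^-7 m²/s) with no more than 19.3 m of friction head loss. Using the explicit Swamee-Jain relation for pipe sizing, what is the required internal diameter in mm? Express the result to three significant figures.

Swamee-Jain (Type III): D = 0.66·[ε^1.25·(LQ²/(gh_f))^4.75 + ν·Q^9.4·(L/(gh_f))^5.2]^0.04
LQ²/(gh_f) = 0.6231; L/(gh_f) = 14.00
Term 1 = ε^1.25·(…)^4.75 = 6.17×10^-7; Term 2 = ν·Q^9.4·(…)^5.2 = 1.77×10^-7
D = 0.66·(6.17×10^-7 + 1.77×10^-7)^0.04 = 0.3763 m = 376 mm
Check: V = 1.90 m/s, Re = 1.63×10^6, f = 0.01409, h_f = 18.2 m ≈ 19.3 m ✓

D ≈ 376 mm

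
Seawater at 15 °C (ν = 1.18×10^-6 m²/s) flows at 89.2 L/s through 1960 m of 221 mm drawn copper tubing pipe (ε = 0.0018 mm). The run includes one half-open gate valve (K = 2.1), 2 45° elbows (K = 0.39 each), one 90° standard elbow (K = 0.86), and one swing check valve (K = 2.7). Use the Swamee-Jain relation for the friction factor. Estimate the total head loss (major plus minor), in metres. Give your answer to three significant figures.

V = 4Q/(πD²) = 2.325 m/s; V²/2g = 0.2756 m
Re = 4.36×10^5, ε/D = 8.14×10^-6 → f = 0.01354 (Swamee-Jain)
Major: h_f = f(L/D)·V²/2g = 0.01354·8869·0.2756 = 33.10 m
Minor: ΣK = 6.44; h_m = ΣK·V²/2g = 1.775 m
Total H_L = 33.10 + 1.775 = 34.87 m

H_L ≈ 34.9 m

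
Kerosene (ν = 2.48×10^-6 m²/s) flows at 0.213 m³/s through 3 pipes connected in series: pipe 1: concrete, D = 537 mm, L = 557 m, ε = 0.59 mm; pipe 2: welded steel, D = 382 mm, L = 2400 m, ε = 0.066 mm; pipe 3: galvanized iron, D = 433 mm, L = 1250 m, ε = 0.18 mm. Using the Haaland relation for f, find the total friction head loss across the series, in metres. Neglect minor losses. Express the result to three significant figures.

Pipe 1: V = 0.9405 m/s, Re = 2.04×10^5, ε/D = 0.00110, f = 0.02128, h_1 = f(L/D)V²/2g = 0.9950 m
Pipe 2: V = 1.859 m/s, Re = 2.86×10^5, ε/D = 1.73×10^-4, f = 0.01593, h_2 = f(L/D)V²/2g = 17.62 m
Pipe 3: V = 1.446 m/s, Re = 2.53×10^5, ε/D = 4.16×10^-4, f = 0.01781, h_3 = f(L/D)V²/2g = 5.482 m
Series → Q common, losses add: H = Σh = 24.10 m

H ≈ 24.1 m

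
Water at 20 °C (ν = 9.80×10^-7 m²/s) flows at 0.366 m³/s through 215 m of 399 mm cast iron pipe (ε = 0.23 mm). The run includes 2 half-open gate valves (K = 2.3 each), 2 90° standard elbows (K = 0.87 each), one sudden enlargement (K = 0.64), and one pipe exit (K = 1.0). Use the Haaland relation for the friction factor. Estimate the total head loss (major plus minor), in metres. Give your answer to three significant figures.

H_L ≈ 7.63 m

V = 4Q/(πD²) = 2.927 m/s; V²/2g = 0.4367 m
Re = 1.19×10^6, ε/D = 5.76×10^-4 → f = 0.01762 (Haaland)
Major: h_f = f(L/D)·V²/2g = 0.01762·538.8·0.4367 = 4.145 m
Minor: ΣK = 7.98; h_m = ΣK·V²/2g = 3.485 m
Total H_L = 4.145 + 3.485 = 7.630 m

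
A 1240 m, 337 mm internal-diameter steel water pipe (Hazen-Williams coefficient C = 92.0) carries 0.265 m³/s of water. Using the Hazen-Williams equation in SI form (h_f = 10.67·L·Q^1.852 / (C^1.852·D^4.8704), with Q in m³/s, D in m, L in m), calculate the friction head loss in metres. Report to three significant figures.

h_f = 10.67·1240·0.265^1.852 / (92.0^1.852·0.337^4.8704) = 52.14 m

h_f ≈ 52.1 m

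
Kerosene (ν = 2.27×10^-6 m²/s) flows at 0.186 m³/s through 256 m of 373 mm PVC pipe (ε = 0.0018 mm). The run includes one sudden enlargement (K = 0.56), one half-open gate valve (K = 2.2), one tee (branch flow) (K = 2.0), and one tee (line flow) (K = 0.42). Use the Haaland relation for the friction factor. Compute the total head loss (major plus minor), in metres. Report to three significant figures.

V = 4Q/(πD²) = 1.702 m/s; V²/2g = 0.1477 m
Re = 2.80×10^5, ε/D = 4.83×10^-6 → f = 0.01457 (Haaland)
Major: h_f = f(L/D)·V²/2g = 0.01457·686.3·0.1477 = 1.477 m
Minor: ΣK = 5.18; h_m = ΣK·V²/2g = 0.7650 m
Total H_L = 1.477 + 0.7650 = 2.242 m

H_L ≈ 2.24 m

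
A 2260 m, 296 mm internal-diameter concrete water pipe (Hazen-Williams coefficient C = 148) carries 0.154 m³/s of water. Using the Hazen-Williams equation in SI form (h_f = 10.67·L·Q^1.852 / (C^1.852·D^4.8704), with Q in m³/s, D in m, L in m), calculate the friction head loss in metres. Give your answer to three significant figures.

h_f = 10.67·2260·0.154^1.852 / (148^1.852·0.296^4.8704) = 27.12 m

h_f ≈ 27.1 m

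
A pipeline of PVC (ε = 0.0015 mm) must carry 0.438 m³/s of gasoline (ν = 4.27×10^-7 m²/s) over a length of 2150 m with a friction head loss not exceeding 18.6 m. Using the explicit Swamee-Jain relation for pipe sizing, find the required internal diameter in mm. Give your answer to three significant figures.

D ≈ 450 mm

Swamee-Jain (Type III): D = 0.66·[ε^1.25·(LQ²/(gh_f))^4.75 + ν·Q^9.4·(L/(gh_f))^5.2]^0.04
LQ²/(gh_f) = 2.261; L/(gh_f) = 11.78
Term 1 = ε^1.25·(…)^4.75 = 2.53×10^-6; Term 2 = ν·Q^9.4·(…)^5.2 = 6.77×10^-5
D = 0.66·(2.53×10^-6 + 6.77×10^-5)^0.04 = 0.4502 m = 450 mm
Check: V = 2.75 m/s, Re = 2.90×10^6, f = 0.009941, h_f = 18.3 m ≈ 18.6 m ✓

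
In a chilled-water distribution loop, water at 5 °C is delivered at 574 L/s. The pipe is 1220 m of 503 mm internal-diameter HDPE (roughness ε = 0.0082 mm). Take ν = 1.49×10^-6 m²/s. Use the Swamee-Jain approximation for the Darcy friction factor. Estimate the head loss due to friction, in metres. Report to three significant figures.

V = 4Q/(πD²) = 4·0.574/(π·0.503²) = 2.889 m/s
Re = VD/ν = 2.889·0.503/1.49×10^-6 = 9.75×10^5 → turbulent
ε/D = 0.0082/503 = 1.63×10^-5
Swamee-Jain: f = 0.01204
h_f = f(L/D)V²/(2g) = 0.01204·(1220/0.503)·2.889²/(2·9.81) = 12.42 m

h_f ≈ 12.4 m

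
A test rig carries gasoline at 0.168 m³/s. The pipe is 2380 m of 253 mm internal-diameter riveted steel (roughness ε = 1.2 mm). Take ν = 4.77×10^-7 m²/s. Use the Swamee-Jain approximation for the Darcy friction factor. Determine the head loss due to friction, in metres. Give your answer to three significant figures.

h_f ≈ 161 m

V = 4Q/(πD²) = 4·0.168/(π·0.253²) = 3.342 m/s
Re = VD/ν = 3.342·0.253/4.77×10^-7 = 1.77×10^6 → turbulent
ε/D = 1.2/253 = 0.00474
Swamee-Jain: f = 0.02998
h_f = f(L/D)V²/(2g) = 0.02998·(2380/0.253)·3.342²/(2·9.81) = 160.5 m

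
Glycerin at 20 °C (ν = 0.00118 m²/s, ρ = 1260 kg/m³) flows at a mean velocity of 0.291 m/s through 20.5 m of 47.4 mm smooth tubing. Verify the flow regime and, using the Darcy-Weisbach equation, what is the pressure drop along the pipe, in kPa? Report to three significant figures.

Re = VD/ν = 0.291·0.04740/0.00118 = 11.7 → laminar (Re < 2300)
f = 64/Re = 5.475
h_f = f(L/D)V²/(2g) = 5.475·(20.5/0.04740)·0.291²/(2·9.81) = 10.22 m
Δp = ρg·h_f = 1260·9.81·10.22 = 126.3 kPa

Δp ≈ 126 kPa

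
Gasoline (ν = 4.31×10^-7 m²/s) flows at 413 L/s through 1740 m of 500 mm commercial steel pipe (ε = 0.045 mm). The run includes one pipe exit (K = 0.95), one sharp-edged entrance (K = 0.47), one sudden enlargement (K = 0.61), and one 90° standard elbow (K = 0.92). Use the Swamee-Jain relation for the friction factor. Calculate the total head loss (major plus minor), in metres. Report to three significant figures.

V = 4Q/(πD²) = 2.103 m/s; V²/2g = 0.2255 m
Re = 2.44×10^6, ε/D = 9.00×10^-5 → f = 0.01256 (Swamee-Jain)
Major: h_f = f(L/D)·V²/2g = 0.01256·3480·0.2255 = 9.856 m
Minor: ΣK = 2.95; h_m = ΣK·V²/2g = 0.6652 m
Total H_L = 9.856 + 0.6652 = 10.52 m

H_L ≈ 10.5 m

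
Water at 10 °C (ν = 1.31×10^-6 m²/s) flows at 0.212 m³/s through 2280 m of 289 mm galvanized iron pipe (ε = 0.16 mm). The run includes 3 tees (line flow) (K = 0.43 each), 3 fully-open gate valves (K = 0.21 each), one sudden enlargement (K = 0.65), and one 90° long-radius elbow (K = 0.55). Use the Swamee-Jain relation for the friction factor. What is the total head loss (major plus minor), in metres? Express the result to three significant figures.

V = 4Q/(πD²) = 3.232 m/s; V²/2g = 0.5324 m
Re = 7.13×10^5, ε/D = 5.54×10^-4 → f = 0.01784 (Swamee-Jain)
Major: h_f = f(L/D)·V²/2g = 0.01784·7889·0.5324 = 74.93 m
Minor: ΣK = 3.12; h_m = ΣK·V²/2g = 1.661 m
Total H_L = 74.93 + 1.661 = 76.60 m

H_L ≈ 76.6 m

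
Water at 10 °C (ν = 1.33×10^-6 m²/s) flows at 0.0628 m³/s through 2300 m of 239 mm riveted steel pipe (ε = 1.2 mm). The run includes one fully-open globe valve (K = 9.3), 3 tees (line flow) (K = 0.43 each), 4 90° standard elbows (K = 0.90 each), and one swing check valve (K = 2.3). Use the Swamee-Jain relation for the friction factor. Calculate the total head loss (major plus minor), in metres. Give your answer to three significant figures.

V = 4Q/(πD²) = 1.400 m/s; V²/2g = 0.09987 m
Re = 2.52×10^5, ε/D = 0.00502 → f = 0.03093 (Swamee-Jain)
Major: h_f = f(L/D)·V²/2g = 0.03093·9623·0.09987 = 29.73 m
Minor: ΣK = 16.5; h_m = ΣK·V²/2g = 1.647 m
Total H_L = 29.73 + 1.647 = 31.38 m

H_L ≈ 31.4 m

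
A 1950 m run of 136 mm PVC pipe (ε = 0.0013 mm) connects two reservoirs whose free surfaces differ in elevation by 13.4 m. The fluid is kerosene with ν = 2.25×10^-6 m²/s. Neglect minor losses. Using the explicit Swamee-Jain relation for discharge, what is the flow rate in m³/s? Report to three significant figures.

Q ≈ 0.0138 m³/s

Swamee-Jain (Type II): Q = -0.965·√(gD⁵h_f/L)·ln[ε/(3.7D) + √(3.17ν²L/(gD³h_f))]
√(gD⁵h_f/L) = √(9.81·0.136⁵·13.4/1950) = 0.001771
ε/(3.7D) = 2.58×10^-6; √(3.17ν²L/(gD³h_f)) = 3.08×10^-4
Q = -0.965·0.001771·ln(3.102×10^-4) = 0.01381 m³/s
Check: V = 0.950 m/s, Re = 5.74×10^4, f = 0.02017, h_f = 13.3 m ≈ 13.4 m ✓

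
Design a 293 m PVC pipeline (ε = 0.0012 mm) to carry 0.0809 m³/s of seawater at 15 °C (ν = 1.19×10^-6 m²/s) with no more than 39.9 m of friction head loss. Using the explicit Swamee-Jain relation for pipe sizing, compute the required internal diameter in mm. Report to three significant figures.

D ≈ 140 mm

Swamee-Jain (Type III): D = 0.66·[ε^1.25·(LQ²/(gh_f))^4.75 + ν·Q^9.4·(L/(gh_f))^5.2]^0.04
LQ²/(gh_f) = 0.004899; L/(gh_f) = 0.7486
Term 1 = ε^1.25·(…)^4.75 = 4.24×10^-19; Term 2 = ν·Q^9.4·(…)^5.2 = 1.43×10^-17
D = 0.66·(4.24×10^-19 + 1.43×10^-17)^0.04 = 0.1401 m = 140 mm
Check: V = 5.25 m/s, Re = 6.18×10^5, f = 0.01277, h_f = 37.5 m ≈ 39.9 m ✓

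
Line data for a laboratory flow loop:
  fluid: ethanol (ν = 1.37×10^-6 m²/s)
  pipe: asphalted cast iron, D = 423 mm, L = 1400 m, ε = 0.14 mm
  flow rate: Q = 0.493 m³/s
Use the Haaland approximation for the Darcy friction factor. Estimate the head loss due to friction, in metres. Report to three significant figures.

V = 4Q/(πD²) = 4·0.493/(π·0.423²) = 3.508 m/s
Re = VD/ν = 3.508·0.423/1.37×10^-6 = 1.08×10^6 → turbulent
ε/D = 0.14/423 = 3.31×10^-4
Haaland: f = 0.01583
h_f = f(L/D)V²/(2g) = 0.01583·(1400/0.423)·3.508²/(2·9.81) = 32.87 m

h_f ≈ 32.9 m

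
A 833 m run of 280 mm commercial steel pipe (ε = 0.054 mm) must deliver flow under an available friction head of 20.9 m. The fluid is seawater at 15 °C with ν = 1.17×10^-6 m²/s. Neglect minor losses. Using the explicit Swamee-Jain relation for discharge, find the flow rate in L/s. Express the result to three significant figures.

Q ≈ 187 L/s

Swamee-Jain (Type II): Q = -0.965·√(gD⁵h_f/L)·ln[ε/(3.7D) + √(3.17ν²L/(gD³h_f))]
√(gD⁵h_f/L) = √(9.81·0.280⁵·20.9/833) = 0.02058
ε/(3.7D) = 5.21×10^-5; √(3.17ν²L/(gD³h_f)) = 2.83×10^-5
Q = -0.965·0.02058·ln(8.046×10^-5) = 0.1872 m³/s
Check: V = 3.04 m/s, Re = 7.28×10^5, f = 0.01499, h_f = 21.0 m ≈ 20.9 m ✓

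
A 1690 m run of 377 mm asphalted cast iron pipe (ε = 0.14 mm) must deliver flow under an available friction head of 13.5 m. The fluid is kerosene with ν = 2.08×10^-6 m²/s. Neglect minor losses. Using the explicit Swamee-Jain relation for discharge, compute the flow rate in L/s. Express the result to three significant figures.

Swamee-Jain (Type II): Q = -0.965·√(gD⁵h_f/L)·ln[ε/(3.7D) + √(3.17ν²L/(gD³h_f))]
√(gD⁵h_f/L) = √(9.81·0.377⁵·13.5/1690) = 0.02443
ε/(3.7D) = 1.00×10^-4; √(3.17ν²L/(gD³h_f)) = 5.72×10^-5
Q = -0.965·0.02443·ln(1.575×10^-4) = 0.2064 m³/s
Check: V = 1.85 m/s, Re = 3.35×10^5, f = 0.01739, h_f = 13.6 m ≈ 13.5 m ✓

Q ≈ 206 L/s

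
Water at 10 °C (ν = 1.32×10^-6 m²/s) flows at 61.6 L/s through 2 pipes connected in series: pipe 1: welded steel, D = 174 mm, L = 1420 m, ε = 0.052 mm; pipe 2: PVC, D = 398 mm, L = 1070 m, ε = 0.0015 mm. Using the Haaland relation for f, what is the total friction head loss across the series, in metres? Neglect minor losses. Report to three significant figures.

Pipe 1: V = 2.591 m/s, Re = 3.41×10^5, ε/D = 2.99×10^-4, f = 0.01661, h_1 = f(L/D)V²/2g = 46.36 m
Pipe 2: V = 0.4951 m/s, Re = 1.49×10^5, ε/D = 3.77×10^-6, f = 0.01644, h_2 = f(L/D)V²/2g = 0.5522 m
Series → Q common, losses add: H = Σh = 46.91 m

H ≈ 46.9 m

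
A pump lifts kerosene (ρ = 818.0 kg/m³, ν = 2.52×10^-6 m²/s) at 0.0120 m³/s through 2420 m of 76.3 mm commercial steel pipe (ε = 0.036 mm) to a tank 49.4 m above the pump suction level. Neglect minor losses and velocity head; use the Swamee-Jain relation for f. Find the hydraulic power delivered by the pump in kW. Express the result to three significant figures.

V = 4Q/(πD²) = 2.624 m/s; Re = 7.95×10^4; ε/D = 4.72×10^-4; f = 0.02094
h_f = f(L/D)V²/2g = 233.2 m
Total head H = z + h_f = 49.4 + 233.2 = 282.6 m
P_hyd = ρgQH = 818.0·9.81·0.0120·282.6 = 27.21 kW

P_hyd ≈ 27.2 kW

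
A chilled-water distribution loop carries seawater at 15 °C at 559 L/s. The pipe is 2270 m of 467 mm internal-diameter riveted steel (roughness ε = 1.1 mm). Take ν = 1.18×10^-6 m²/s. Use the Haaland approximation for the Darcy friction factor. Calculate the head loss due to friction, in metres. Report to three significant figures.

h_f ≈ 65.0 m

V = 4Q/(πD²) = 4·0.559/(π·0.467²) = 3.264 m/s
Re = VD/ν = 3.264·0.467/1.18×10^-6 = 1.29×10^6 → turbulent
ε/D = 1.1/467 = 0.00236
Haaland: f = 0.02463
h_f = f(L/D)V²/(2g) = 0.02463·(2270/0.467)·3.264²/(2·9.81) = 65.00 m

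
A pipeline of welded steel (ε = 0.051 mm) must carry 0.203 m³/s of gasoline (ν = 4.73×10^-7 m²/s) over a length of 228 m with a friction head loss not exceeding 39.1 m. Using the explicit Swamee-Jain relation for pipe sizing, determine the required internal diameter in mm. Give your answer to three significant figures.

D ≈ 200 mm

Swamee-Jain (Type III): D = 0.66·[ε^1.25·(LQ²/(gh_f))^4.75 + ν·Q^9.4·(L/(gh_f))^5.2]^0.04
LQ²/(gh_f) = 0.02450; L/(gh_f) = 0.5944
Term 1 = ε^1.25·(…)^4.75 = 9.61×10^-14; Term 2 = ν·Q^9.4·(…)^5.2 = 9.79×10^-15
D = 0.66·(9.61×10^-14 + 9.79×10^-15)^0.04 = 0.1998 m = 200 mm
Check: V = 6.48 m/s, Re = 2.74×10^6, f = 0.01482, h_f = 36.2 m ≈ 39.1 m ✓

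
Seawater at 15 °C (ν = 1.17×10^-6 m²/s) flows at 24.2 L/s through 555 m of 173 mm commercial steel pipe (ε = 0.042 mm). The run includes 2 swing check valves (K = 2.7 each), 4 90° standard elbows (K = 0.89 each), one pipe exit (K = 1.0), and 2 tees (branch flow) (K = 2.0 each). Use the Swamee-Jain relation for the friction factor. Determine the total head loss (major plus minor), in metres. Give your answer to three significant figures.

H_L ≈ 3.88 m

V = 4Q/(πD²) = 1.030 m/s; V²/2g = 0.05402 m
Re = 1.52×10^5, ε/D = 2.43×10^-4 → f = 0.01805 (Swamee-Jain)
Major: h_f = f(L/D)·V²/2g = 0.01805·3208·0.05402 = 3.129 m
Minor: ΣK = 14.0; h_m = ΣK·V²/2g = 0.7541 m
Total H_L = 3.129 + 0.7541 = 3.883 m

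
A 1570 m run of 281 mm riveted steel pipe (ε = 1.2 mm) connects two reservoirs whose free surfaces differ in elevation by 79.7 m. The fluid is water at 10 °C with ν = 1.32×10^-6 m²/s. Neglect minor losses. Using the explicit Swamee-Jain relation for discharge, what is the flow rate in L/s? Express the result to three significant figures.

Swamee-Jain (Type II): Q = -0.965·√(gD⁵h_f/L)·ln[ε/(3.7D) + √(3.17ν²L/(gD³h_f))]
√(gD⁵h_f/L) = √(9.81·0.281⁵·79.7/1570) = 0.02954
ε/(3.7D) = 0.00115; √(3.17ν²L/(gD³h_f)) = 2.24×10^-5
Q = -0.965·0.02954·ln(0.001177) = 0.1923 m³/s
Check: V = 3.10 m/s, Re = 6.60×10^5, f = 0.02921, h_f = 80.0 m ≈ 79.7 m ✓

Q ≈ 192 L/s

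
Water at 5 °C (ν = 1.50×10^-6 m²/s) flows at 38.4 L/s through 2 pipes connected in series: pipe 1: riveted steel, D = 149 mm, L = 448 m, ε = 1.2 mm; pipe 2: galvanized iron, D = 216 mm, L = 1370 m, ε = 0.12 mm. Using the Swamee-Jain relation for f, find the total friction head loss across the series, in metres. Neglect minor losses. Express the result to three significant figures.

Pipe 1: V = 2.202 m/s, Re = 2.19×10^5, ε/D = 0.00805, f = 0.03574, h_1 = f(L/D)V²/2g = 26.57 m
Pipe 2: V = 1.048 m/s, Re = 1.51×10^5, ε/D = 5.56×10^-4, f = 0.01973, h_2 = f(L/D)V²/2g = 7.003 m
Series → Q common, losses add: H = Σh = 33.57 m

H ≈ 33.6 m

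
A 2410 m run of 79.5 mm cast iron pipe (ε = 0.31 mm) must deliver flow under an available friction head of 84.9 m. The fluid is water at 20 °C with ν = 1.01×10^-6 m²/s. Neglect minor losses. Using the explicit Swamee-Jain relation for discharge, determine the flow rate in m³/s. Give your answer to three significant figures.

Swamee-Jain (Type II): Q = -0.965·√(gD⁵h_f/L)·ln[ε/(3.7D) + √(3.17ν²L/(gD³h_f))]
√(gD⁵h_f/L) = √(9.81·0.0795⁵·84.9/2410) = 0.001048
ε/(3.7D) = 0.00105; √(3.17ν²L/(gD³h_f)) = 1.36×10^-4
Q = -0.965·0.001048·ln(0.001190) = 0.006807 m³/s
Check: V = 1.37 m/s, Re = 1.08×10^5, f = 0.02947, h_f = 85.6 m ≈ 84.9 m ✓

Q ≈ 0.00681 m³/s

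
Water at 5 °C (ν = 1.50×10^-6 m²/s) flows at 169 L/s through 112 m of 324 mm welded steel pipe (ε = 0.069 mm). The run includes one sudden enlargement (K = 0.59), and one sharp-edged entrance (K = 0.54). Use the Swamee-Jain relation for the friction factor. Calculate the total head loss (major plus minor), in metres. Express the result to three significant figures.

V = 4Q/(πD²) = 2.050 m/s; V²/2g = 0.2141 m
Re = 4.43×10^5, ε/D = 2.13×10^-4 → f = 0.01580 (Swamee-Jain)
Major: h_f = f(L/D)·V²/2g = 0.01580·345.7·0.2141 = 1.169 m
Minor: ΣK = 1.13; h_m = ΣK·V²/2g = 0.2420 m
Total H_L = 1.169 + 0.2420 = 1.411 m

H_L ≈ 1.41 m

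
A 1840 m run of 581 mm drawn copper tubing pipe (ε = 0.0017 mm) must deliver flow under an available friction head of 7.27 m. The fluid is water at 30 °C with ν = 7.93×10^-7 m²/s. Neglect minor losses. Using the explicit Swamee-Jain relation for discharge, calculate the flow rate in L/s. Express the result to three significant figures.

Swamee-Jain (Type II): Q = -0.965·√(gD⁵h_f/L)·ln[ε/(3.7D) + √(3.17ν²L/(gD³h_f))]
√(gD⁵h_f/L) = √(9.81·0.581⁵·7.27/1840) = 0.05066
ε/(3.7D) = 7.91×10^-7; √(3.17ν²L/(gD³h_f)) = 1.62×10^-5
Q = -0.965·0.05066·ln(1.698×10^-5) = 0.5369 m³/s
Check: V = 2.03 m/s, Re = 1.48×10^6, f = 0.01097, h_f = 7.26 m ≈ 7.27 m ✓

Q ≈ 537 L/s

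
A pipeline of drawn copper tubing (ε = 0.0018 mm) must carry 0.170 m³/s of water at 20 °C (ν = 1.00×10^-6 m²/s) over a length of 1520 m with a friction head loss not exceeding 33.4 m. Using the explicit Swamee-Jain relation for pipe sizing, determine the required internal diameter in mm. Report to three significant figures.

D ≈ 269 mm

Swamee-Jain (Type III): D = 0.66·[ε^1.25·(LQ²/(gh_f))^4.75 + ν·Q^9.4·(L/(gh_f))^5.2]^0.04
LQ²/(gh_f) = 0.1341; L/(gh_f) = 4.639
Term 1 = ε^1.25·(…)^4.75 = 4.72×10^-12; Term 2 = ν·Q^9.4·(…)^5.2 = 1.70×10^-10
D = 0.66·(4.72×10^-12 + 1.70×10^-10)^0.04 = 0.2687 m = 269 mm
Check: V = 3.00 m/s, Re = 8.06×10^5, f = 0.01219, h_f = 31.6 m ≈ 33.4 m ✓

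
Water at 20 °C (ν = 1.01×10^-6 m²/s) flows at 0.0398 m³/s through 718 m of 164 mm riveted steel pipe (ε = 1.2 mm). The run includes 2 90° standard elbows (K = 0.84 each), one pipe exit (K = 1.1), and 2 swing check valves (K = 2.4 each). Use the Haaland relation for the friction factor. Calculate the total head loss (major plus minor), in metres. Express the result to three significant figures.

V = 4Q/(πD²) = 1.884 m/s; V²/2g = 0.1809 m
Re = 3.06×10^5, ε/D = 0.00732 → f = 0.03449 (Haaland)
Major: h_f = f(L/D)·V²/2g = 0.03449·4378·0.1809 = 27.32 m
Minor: ΣK = 7.58; h_m = ΣK·V²/2g = 1.371 m
Total H_L = 27.32 + 1.371 = 28.69 m

H_L ≈ 28.7 m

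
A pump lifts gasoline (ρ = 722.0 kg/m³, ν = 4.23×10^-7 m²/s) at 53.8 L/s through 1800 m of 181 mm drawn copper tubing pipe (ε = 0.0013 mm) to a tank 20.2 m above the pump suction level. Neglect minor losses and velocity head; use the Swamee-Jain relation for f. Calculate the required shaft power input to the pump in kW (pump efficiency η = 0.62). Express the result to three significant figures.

P_shaft ≈ 28.8 kW

V = 4Q/(πD²) = 2.091 m/s; Re = 8.95×10^5; ε/D = 7.18×10^-6; f = 0.01199
h_f = f(L/D)V²/2g = 26.58 m
Total head H = z + h_f = 20.2 + 26.58 = 46.78 m
P_hyd = ρgQH = 722.0·9.81·0.0538·46.78 = 17.83 kW
P_shaft = P_hyd/η = 17.83/0.62 = 28.75 kW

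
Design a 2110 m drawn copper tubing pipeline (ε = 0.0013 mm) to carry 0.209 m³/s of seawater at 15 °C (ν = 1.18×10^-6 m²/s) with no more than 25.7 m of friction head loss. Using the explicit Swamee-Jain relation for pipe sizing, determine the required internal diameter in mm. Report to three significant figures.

D ≈ 330 mm

Swamee-Jain (Type III): D = 0.66·[ε^1.25·(LQ²/(gh_f))^4.75 + ν·Q^9.4·(L/(gh_f))^5.2]^0.04
LQ²/(gh_f) = 0.3656; L/(gh_f) = 8.369
Term 1 = ε^1.25·(…)^4.75 = 3.69×10^-10; Term 2 = ν·Q^9.4·(…)^5.2 = 3.01×10^-8
D = 0.66·(3.69×10^-10 + 3.01×10^-8)^0.04 = 0.3303 m = 330 mm
Check: V = 2.44 m/s, Re = 6.83×10^5, f = 0.01247, h_f = 24.1 m ≈ 25.7 m ✓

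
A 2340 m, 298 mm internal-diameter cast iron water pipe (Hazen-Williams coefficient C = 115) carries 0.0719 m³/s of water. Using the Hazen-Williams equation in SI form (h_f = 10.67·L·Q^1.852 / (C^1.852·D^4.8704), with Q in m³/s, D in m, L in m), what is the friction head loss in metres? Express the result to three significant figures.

h_f = 10.67·2340·0.0719^1.852 / (115^1.852·0.298^4.8704) = 10.58 m

h_f ≈ 10.6 m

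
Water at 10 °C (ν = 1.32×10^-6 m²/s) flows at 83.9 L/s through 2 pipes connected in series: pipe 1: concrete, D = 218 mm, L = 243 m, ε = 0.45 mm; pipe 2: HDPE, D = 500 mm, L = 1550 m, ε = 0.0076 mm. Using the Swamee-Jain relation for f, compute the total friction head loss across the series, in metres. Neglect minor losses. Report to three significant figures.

H ≈ 7.43 m

Pipe 1: V = 2.248 m/s, Re = 3.71×10^5, ε/D = 0.00206, f = 0.02423, h_1 = f(L/D)V²/2g = 6.956 m
Pipe 2: V = 0.4273 m/s, Re = 1.62×10^5, ε/D = 1.52×10^-5, f = 0.01632, h_2 = f(L/D)V²/2g = 0.4707 m
Series → Q common, losses add: H = Σh = 7.426 m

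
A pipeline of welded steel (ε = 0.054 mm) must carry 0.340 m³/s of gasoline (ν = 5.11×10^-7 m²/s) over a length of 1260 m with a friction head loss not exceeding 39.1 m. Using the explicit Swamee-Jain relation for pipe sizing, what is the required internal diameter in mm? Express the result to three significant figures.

Swamee-Jain (Type III): D = 0.66·[ε^1.25·(LQ²/(gh_f))^4.75 + ν·Q^9.4·(L/(gh_f))^5.2]^0.04
LQ²/(gh_f) = 0.3797; L/(gh_f) = 3.285
Term 1 = ε^1.25·(…)^4.75 = 4.66×10^-8; Term 2 = ν·Q^9.4·(…)^5.2 = 9.78×10^-9
D = 0.66·(4.66×10^-8 + 9.78×10^-9)^0.04 = 0.3385 m = 339 mm
Check: V = 3.78 m/s, Re = 2.50×10^6, f = 0.01368, h_f = 37.0 m ≈ 39.1 m ✓

D ≈ 339 mm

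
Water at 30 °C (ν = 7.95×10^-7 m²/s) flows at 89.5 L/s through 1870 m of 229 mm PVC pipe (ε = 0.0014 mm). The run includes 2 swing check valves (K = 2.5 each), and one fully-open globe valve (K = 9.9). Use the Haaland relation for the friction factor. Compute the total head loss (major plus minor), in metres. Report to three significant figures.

V = 4Q/(πD²) = 2.173 m/s; V²/2g = 0.2407 m
Re = 6.26×10^5, ε/D = 6.11×10^-6 → f = 0.01263 (Haaland)
Major: h_f = f(L/D)·V²/2g = 0.01263·8166·0.2407 = 24.83 m
Minor: ΣK = 14.9; h_m = ΣK·V²/2g = 3.586 m
Total H_L = 24.83 + 3.586 = 28.41 m

H_L ≈ 28.4 m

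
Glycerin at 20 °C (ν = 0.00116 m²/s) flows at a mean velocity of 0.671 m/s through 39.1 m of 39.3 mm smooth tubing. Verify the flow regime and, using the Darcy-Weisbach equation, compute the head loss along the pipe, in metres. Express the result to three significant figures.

h_f ≈ 64.3 m

Re = VD/ν = 0.671·0.03930/0.00116 = 22.7 → laminar (Re < 2300)
f = 64/Re = 2.815
h_f = f(L/D)V²/(2g) = 2.815·(39.1/0.03930)·0.671²/(2·9.81) = 64.28 m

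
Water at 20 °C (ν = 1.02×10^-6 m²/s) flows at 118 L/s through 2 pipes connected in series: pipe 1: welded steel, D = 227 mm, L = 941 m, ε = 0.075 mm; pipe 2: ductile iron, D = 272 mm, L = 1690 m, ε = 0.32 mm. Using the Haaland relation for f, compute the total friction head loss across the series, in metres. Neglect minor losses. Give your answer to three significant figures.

Pipe 1: V = 2.916 m/s, Re = 6.49×10^5, ε/D = 3.30×10^-4, f = 0.01616, h_1 = f(L/D)V²/2g = 29.03 m
Pipe 2: V = 2.031 m/s, Re = 5.42×10^5, ε/D = 0.00118, f = 0.02091, h_2 = f(L/D)V²/2g = 27.31 m
Series → Q common, losses add: H = Σh = 56.33 m

H ≈ 56.3 m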